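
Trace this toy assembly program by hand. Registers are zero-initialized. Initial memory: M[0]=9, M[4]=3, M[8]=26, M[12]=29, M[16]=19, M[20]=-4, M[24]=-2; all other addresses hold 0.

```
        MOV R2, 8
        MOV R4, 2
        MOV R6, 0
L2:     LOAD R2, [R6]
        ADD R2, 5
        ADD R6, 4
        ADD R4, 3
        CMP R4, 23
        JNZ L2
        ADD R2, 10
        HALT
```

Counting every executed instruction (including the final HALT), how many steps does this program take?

47

R2=8
R4=2
R6=0
R2=M[0]=9
R2=9+5=14
R6=0+4=4
R4=2+3=5
CMP R4, 23  (cmp 5,23)
JNZ L2: taken
R2=M[4]=3
R2=3+5=8
R6=4+4=8
R4=5+3=8
CMP R4, 23  (cmp 8,23)
JNZ L2: taken
R2=M[8]=26
R2=26+5=31
R6=8+4=12
R4=8+3=11
CMP R4, 23  (cmp 11,23)
JNZ L2: taken
R2=M[12]=29
R2=29+5=34
R6=12+4=16
R4=11+3=14
CMP R4, 23  (cmp 14,23)
JNZ L2: taken
R2=M[16]=19
R2=19+5=24
R6=16+4=20
R4=14+3=17
CMP R4, 23  (cmp 17,23)
JNZ L2: taken
R2=M[20]=-4
R2=(-4)+5=1
R6=20+4=24
R4=17+3=20
CMP R4, 23  (cmp 20,23)
JNZ L2: taken
R2=M[24]=-2
R2=(-2)+5=3
R6=24+4=28
R4=20+3=23
CMP R4, 23  (cmp 23,23)
JNZ L2: not taken
R2=3+10=13
halt.
Total executed instructions: 47.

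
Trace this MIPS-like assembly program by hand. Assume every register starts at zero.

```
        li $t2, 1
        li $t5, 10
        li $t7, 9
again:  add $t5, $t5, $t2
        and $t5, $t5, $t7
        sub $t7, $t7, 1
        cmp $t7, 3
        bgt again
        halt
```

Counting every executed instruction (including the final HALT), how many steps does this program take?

34

$t2=1
$t5=10
$t7=9
$t5=10+1=11
$t5=11&9=9
$t7=9-1=8
cmp $t7, 3  (cmp 8,3)
bgt again: taken
$t5=9+1=10
$t5=10&8=8
$t7=8-1=7
cmp $t7, 3  (cmp 7,3)
bgt again: taken
$t5=8+1=9
$t5=9&7=1
$t7=7-1=6
cmp $t7, 3  (cmp 6,3)
bgt again: taken
$t5=1+1=2
$t5=2&6=2
$t7=6-1=5
cmp $t7, 3  (cmp 5,3)
bgt again: taken
$t5=2+1=3
$t5=3&5=1
$t7=5-1=4
cmp $t7, 3  (cmp 4,3)
bgt again: taken
$t5=1+1=2
$t5=2&4=0
$t7=4-1=3
cmp $t7, 3  (cmp 3,3)
bgt again: not taken
halt.
Total executed instructions: 34.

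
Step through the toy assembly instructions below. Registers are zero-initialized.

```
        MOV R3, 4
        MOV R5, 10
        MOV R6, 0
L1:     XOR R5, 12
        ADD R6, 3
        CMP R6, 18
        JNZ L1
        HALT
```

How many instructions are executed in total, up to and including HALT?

28

MOV R3, 4 → R3=4
MOV R5, 10 → R5=10
MOV R6, 0 → R6=0
XOR R5, 12 → R5=10^12=6
ADD R6, 3 → R6=0+3=3
CMP R6, 18  (cmp 3,18)
JNZ L1: taken
XOR R5, 12 → R5=6^12=10
ADD R6, 3 → R6=3+3=6
CMP R6, 18  (cmp 6,18)
JNZ L1: taken
XOR R5, 12 → R5=10^12=6
ADD R6, 3 → R6=6+3=9
CMP R6, 18  (cmp 9,18)
JNZ L1: taken
XOR R5, 12 → R5=6^12=10
ADD R6, 3 → R6=9+3=12
CMP R6, 18  (cmp 12,18)
JNZ L1: taken
XOR R5, 12 → R5=10^12=6
ADD R6, 3 → R6=12+3=15
CMP R6, 18  (cmp 15,18)
JNZ L1: taken
XOR R5, 12 → R5=6^12=10
ADD R6, 3 → R6=15+3=18
CMP R6, 18  (cmp 18,18)
JNZ L1: not taken
halt.
Total executed instructions: 28.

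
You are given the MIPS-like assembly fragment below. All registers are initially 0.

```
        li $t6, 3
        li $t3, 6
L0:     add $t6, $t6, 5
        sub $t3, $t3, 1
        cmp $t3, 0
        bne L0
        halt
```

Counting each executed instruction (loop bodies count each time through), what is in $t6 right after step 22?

after li $t6, 3: $t6=3
after li $t3, 6: $t3=6
after add $t6, $t6, 5: $t6=3+5=8
after sub $t3, $t3, 1: $t3=6-1=5
cmp $t3, 0  (cmp 5,0)
bne L0: taken
after add $t6, $t6, 5: $t6=8+5=13
after sub $t3, $t3, 1: $t3=5-1=4
cmp $t3, 0  (cmp 4,0)
bne L0: taken
after add $t6, $t6, 5: $t6=13+5=18
after sub $t3, $t3, 1: $t3=4-1=3
cmp $t3, 0  (cmp 3,0)
bne L0: taken
after add $t6, $t6, 5: $t6=18+5=23
after sub $t3, $t3, 1: $t3=3-1=2
cmp $t3, 0  (cmp 2,0)
bne L0: taken
after add $t6, $t6, 5: $t6=23+5=28
after sub $t3, $t3, 1: $t3=2-1=1
cmp $t3, 0  (cmp 1,0)
bne L0: taken
After step 22: $t6 = 28.

28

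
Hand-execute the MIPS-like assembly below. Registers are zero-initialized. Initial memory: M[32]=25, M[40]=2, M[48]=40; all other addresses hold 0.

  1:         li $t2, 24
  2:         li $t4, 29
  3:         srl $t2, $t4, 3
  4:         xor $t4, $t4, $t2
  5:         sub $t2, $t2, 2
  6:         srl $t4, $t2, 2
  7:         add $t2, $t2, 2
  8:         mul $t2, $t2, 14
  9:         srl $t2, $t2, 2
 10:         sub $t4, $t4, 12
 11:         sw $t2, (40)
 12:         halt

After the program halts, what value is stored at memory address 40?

$t2=24
$t4=29
$t2=29>>3=3
$t4=29^3=30
$t2=3-2=1
$t4=1>>2=0
$t2=1+2=3
$t2=3*14=42
$t2=42>>2=10
$t4=0-12=-12
sw $t2, (40) → M[40]=10
halt.

10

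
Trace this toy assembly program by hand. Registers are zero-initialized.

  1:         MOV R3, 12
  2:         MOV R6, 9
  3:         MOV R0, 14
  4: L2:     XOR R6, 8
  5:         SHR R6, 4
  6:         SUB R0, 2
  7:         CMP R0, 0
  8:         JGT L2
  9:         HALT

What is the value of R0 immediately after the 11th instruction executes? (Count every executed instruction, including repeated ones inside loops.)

10

after MOV R3, 12: R3=12
after MOV R6, 9: R6=9
after MOV R0, 14: R0=14
after XOR R6, 8: R6=9^8=1
after SHR R6, 4: R6=1>>4=0
after SUB R0, 2: R0=14-2=12
CMP R0, 0  (cmp 12,0)
JGT L2: taken
after XOR R6, 8: R6=0^8=8
after SHR R6, 4: R6=8>>4=0
after SUB R0, 2: R0=12-2=10
After step 11: R0 = 10.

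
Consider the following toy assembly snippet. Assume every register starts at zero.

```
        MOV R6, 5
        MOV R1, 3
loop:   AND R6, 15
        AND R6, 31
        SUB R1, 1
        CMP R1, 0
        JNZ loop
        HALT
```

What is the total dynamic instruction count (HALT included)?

after MOV R6, 5: R6=5
after MOV R1, 3: R1=3
after AND R6, 15: R6=5&15=5
after AND R6, 31: R6=5&31=5
after SUB R1, 1: R1=3-1=2
CMP R1, 0  (cmp 2,0)
JNZ loop: taken
after AND R6, 15: R6=5&15=5
after AND R6, 31: R6=5&31=5
after SUB R1, 1: R1=2-1=1
CMP R1, 0  (cmp 1,0)
JNZ loop: taken
after AND R6, 15: R6=5&15=5
after AND R6, 31: R6=5&31=5
after SUB R1, 1: R1=1-1=0
CMP R1, 0  (cmp 0,0)
JNZ loop: not taken
halt.
Total executed instructions: 18.

18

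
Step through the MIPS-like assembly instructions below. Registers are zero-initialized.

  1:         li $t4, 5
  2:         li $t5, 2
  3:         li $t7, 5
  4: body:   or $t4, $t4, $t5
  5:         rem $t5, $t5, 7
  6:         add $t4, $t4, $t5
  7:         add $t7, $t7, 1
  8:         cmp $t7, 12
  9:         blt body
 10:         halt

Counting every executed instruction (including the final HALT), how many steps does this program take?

46

$t4=5
$t5=2
$t7=5
$t4=5|2=7
$t5=2%7=2
$t4=7+2=9
$t7=5+1=6
cmp $t7, 12  (cmp 6,12)
blt body: taken
$t4=9|2=11
$t5=2%7=2
$t4=11+2=13
$t7=6+1=7
cmp $t7, 12  (cmp 7,12)
blt body: taken
$t4=13|2=15
$t5=2%7=2
$t4=15+2=17
$t7=7+1=8
cmp $t7, 12  (cmp 8,12)
blt body: taken
$t4=17|2=19
$t5=2%7=2
$t4=19+2=21
$t7=8+1=9
cmp $t7, 12  (cmp 9,12)
blt body: taken
$t4=21|2=23
$t5=2%7=2
$t4=23+2=25
$t7=9+1=10
cmp $t7, 12  (cmp 10,12)
blt body: taken
$t4=25|2=27
$t5=2%7=2
$t4=27+2=29
$t7=10+1=11
cmp $t7, 12  (cmp 11,12)
blt body: taken
$t4=29|2=31
$t5=2%7=2
$t4=31+2=33
$t7=11+1=12
cmp $t7, 12  (cmp 12,12)
blt body: not taken
halt.
Total executed instructions: 46.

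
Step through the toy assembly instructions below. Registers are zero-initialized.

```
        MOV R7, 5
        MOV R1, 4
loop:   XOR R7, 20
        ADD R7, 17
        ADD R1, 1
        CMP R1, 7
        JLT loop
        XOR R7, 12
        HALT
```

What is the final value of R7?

104

MOV R7, 5 → R7=5
MOV R1, 4 → R1=4
XOR R7, 20 → R7=5^20=17
ADD R7, 17 → R7=17+17=34
ADD R1, 1 → R1=4+1=5
CMP R1, 7  (cmp 5,7)
JLT loop: taken
XOR R7, 20 → R7=34^20=54
ADD R7, 17 → R7=54+17=71
ADD R1, 1 → R1=5+1=6
CMP R1, 7  (cmp 6,7)
JLT loop: taken
XOR R7, 20 → R7=71^20=83
ADD R7, 17 → R7=83+17=100
ADD R1, 1 → R1=6+1=7
CMP R1, 7  (cmp 7,7)
JLT loop: not taken
XOR R7, 12 → R7=100^12=104
halt.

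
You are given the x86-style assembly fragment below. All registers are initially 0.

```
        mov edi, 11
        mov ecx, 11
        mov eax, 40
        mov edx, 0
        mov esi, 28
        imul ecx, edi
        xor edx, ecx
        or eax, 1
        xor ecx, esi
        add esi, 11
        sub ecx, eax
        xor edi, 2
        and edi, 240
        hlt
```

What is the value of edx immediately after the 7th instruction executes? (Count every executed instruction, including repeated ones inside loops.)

mov edi, 11 → edi=11
mov ecx, 11 → ecx=11
mov eax, 40 → eax=40
mov edx, 0 → edx=0
mov esi, 28 → esi=28
imul ecx, edi → ecx=11*11=121
xor edx, ecx → edx=0^121=121
After step 7: edx = 121.

121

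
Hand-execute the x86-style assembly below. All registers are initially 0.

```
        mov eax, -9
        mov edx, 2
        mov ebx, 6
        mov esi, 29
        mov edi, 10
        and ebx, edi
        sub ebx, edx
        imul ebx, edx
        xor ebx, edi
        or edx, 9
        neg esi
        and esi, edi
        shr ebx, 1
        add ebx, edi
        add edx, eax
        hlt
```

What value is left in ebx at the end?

15

eax=-9
edx=2
ebx=6
esi=29
edi=10
ebx=6&10=2
ebx=2-2=0
ebx=0*2=0
ebx=0^10=10
edx=2|9=11
esi=-(29)=-29
esi=(-29)&10=2
ebx=10>>1=5
ebx=5+10=15
edx=11+(-9)=2
halt.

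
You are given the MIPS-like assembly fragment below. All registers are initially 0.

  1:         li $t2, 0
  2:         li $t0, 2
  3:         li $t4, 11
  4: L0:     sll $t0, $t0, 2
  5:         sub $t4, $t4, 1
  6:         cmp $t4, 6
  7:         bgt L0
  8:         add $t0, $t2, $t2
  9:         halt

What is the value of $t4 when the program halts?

6

$t2=0
$t0=2
$t4=11
$t0=2<<2=8
$t4=11-1=10
cmp $t4, 6  (cmp 10,6)
bgt L0: taken
$t0=8<<2=32
$t4=10-1=9
cmp $t4, 6  (cmp 9,6)
bgt L0: taken
$t0=32<<2=128
$t4=9-1=8
cmp $t4, 6  (cmp 8,6)
bgt L0: taken
$t0=128<<2=512
$t4=8-1=7
cmp $t4, 6  (cmp 7,6)
bgt L0: taken
$t0=512<<2=2048
$t4=7-1=6
cmp $t4, 6  (cmp 6,6)
bgt L0: not taken
$t0=0+0=0
halt.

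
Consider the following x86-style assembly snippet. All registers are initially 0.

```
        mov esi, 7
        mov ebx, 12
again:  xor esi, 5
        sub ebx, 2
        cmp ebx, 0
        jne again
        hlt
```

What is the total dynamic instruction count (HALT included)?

27

mov esi, 7 → esi=7
mov ebx, 12 → ebx=12
xor esi, 5 → esi=7^5=2
sub ebx, 2 → ebx=12-2=10
cmp ebx, 0  (cmp 10,0)
jne again: taken
xor esi, 5 → esi=2^5=7
sub ebx, 2 → ebx=10-2=8
cmp ebx, 0  (cmp 8,0)
jne again: taken
xor esi, 5 → esi=7^5=2
sub ebx, 2 → ebx=8-2=6
cmp ebx, 0  (cmp 6,0)
jne again: taken
xor esi, 5 → esi=2^5=7
sub ebx, 2 → ebx=6-2=4
cmp ebx, 0  (cmp 4,0)
jne again: taken
xor esi, 5 → esi=7^5=2
sub ebx, 2 → ebx=4-2=2
cmp ebx, 0  (cmp 2,0)
jne again: taken
xor esi, 5 → esi=2^5=7
sub ebx, 2 → ebx=2-2=0
cmp ebx, 0  (cmp 0,0)
jne again: not taken
halt.
Total executed instructions: 27.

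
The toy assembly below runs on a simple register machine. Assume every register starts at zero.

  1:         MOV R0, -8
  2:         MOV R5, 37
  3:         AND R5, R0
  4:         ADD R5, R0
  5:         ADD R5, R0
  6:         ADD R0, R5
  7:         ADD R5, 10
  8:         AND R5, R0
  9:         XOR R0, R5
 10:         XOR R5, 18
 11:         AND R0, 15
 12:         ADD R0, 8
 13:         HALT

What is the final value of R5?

MOV R0, -8 → R0=-8
MOV R5, 37 → R5=37
AND R5, R0 → R5=37&(-8)=32
ADD R5, R0 → R5=32+(-8)=24
ADD R5, R0 → R5=24+(-8)=16
ADD R0, R5 → R0=(-8)+16=8
ADD R5, 10 → R5=16+10=26
AND R5, R0 → R5=26&8=8
XOR R0, R5 → R0=8^8=0
XOR R5, 18 → R5=8^18=26
AND R0, 15 → R0=0&15=0
ADD R0, 8 → R0=0+8=8
halt.

26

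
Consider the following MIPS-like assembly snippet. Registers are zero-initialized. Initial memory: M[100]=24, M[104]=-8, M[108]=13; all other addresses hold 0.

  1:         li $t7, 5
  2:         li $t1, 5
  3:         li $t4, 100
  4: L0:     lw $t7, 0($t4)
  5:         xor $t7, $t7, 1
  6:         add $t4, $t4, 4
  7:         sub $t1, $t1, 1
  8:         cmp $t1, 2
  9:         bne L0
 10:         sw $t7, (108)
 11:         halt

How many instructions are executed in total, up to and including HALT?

23

li $t7, 5 → $t7=5
li $t1, 5 → $t1=5
li $t4, 100 → $t4=100
lw $t7, 0($t4) → $t7=M[100]=24
xor $t7, $t7, 1 → $t7=24^1=25
add $t4, $t4, 4 → $t4=100+4=104
sub $t1, $t1, 1 → $t1=5-1=4
cmp $t1, 2  (cmp 4,2)
bne L0: taken
lw $t7, 0($t4) → $t7=M[104]=-8
xor $t7, $t7, 1 → $t7=(-8)^1=-7
add $t4, $t4, 4 → $t4=104+4=108
sub $t1, $t1, 1 → $t1=4-1=3
cmp $t1, 2  (cmp 3,2)
bne L0: taken
lw $t7, 0($t4) → $t7=M[108]=13
xor $t7, $t7, 1 → $t7=13^1=12
add $t4, $t4, 4 → $t4=108+4=112
sub $t1, $t1, 1 → $t1=3-1=2
cmp $t1, 2  (cmp 2,2)
bne L0: not taken
sw $t7, (108) → M[108]=12
halt.
Total executed instructions: 23.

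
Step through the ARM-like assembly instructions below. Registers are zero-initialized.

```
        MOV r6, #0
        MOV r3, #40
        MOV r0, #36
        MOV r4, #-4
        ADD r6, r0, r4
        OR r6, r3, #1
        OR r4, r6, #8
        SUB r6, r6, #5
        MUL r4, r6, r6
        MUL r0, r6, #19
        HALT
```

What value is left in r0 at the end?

after MOV r6, #0: r6=0
after MOV r3, #40: r3=40
after MOV r0, #36: r0=36
after MOV r4, #-4: r4=-4
after ADD r6, r0, r4: r6=36+(-4)=32
after OR r6, r3, #1: r6=40|1=41
after OR r4, r6, #8: r4=41|8=41
after SUB r6, r6, #5: r6=41-5=36
after MUL r4, r6, r6: r4=36*36=1296
after MUL r0, r6, #19: r0=36*19=684
halt.

684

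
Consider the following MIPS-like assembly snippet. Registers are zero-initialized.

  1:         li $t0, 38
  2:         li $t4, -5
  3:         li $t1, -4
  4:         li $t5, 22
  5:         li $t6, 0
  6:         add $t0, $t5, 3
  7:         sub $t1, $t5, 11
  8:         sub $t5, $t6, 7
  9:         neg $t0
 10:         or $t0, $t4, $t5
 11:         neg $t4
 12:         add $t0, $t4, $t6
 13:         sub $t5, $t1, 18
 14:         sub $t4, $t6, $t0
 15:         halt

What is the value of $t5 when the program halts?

-7

$t0=38
$t4=-5
$t1=-4
$t5=22
$t6=0
$t0=22+3=25
$t1=22-11=11
$t5=0-7=-7
$t0=-(25)=-25
$t0=(-5)|(-7)=-5
$t4=-(-5)=5
$t0=5+0=5
$t5=11-18=-7
$t4=0-5=-5
halt.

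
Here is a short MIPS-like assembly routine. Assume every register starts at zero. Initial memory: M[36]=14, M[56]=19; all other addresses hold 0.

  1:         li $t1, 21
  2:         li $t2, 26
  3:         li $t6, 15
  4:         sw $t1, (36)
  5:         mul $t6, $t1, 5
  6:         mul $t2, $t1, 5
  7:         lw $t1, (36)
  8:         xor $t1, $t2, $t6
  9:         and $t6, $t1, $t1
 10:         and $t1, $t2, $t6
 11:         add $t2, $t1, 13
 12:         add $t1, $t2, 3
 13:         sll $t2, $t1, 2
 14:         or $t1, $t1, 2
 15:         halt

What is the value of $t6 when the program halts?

$t1=21
$t2=26
$t6=15
sw $t1, (36) → M[36]=21
$t6=21*5=105
$t2=21*5=105
$t1=M[36]=21
$t1=105^105=0
$t6=0&0=0
$t1=105&0=0
$t2=0+13=13
$t1=13+3=16
$t2=16<<2=64
$t1=16|2=18
halt.

0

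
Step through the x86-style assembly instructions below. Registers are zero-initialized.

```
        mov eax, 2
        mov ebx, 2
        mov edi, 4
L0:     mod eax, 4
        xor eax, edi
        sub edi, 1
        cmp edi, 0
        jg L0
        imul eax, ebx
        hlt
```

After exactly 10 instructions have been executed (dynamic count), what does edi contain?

after mov eax, 2: eax=2
after mov ebx, 2: ebx=2
after mov edi, 4: edi=4
after mod eax, 4: eax=2%4=2
after xor eax, edi: eax=2^4=6
after sub edi, 1: edi=4-1=3
cmp edi, 0  (cmp 3,0)
jg L0: taken
after mod eax, 4: eax=6%4=2
after xor eax, edi: eax=2^3=1
After step 10: edi = 3.

3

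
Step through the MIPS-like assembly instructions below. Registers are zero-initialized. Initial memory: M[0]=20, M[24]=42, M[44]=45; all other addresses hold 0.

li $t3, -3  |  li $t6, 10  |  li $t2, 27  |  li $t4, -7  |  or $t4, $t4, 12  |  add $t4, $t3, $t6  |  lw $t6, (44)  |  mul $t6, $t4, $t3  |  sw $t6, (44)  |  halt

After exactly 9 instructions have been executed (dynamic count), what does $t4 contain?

7

li $t3, -3 → $t3=-3
li $t6, 10 → $t6=10
li $t2, 27 → $t2=27
li $t4, -7 → $t4=-7
or $t4, $t4, 12 → $t4=(-7)|12=-3
add $t4, $t3, $t6 → $t4=(-3)+10=7
lw $t6, (44) → $t6=M[44]=45
mul $t6, $t4, $t3 → $t6=7*(-3)=-21
sw $t6, (44) → M[44]=-21
After step 9: $t4 = 7.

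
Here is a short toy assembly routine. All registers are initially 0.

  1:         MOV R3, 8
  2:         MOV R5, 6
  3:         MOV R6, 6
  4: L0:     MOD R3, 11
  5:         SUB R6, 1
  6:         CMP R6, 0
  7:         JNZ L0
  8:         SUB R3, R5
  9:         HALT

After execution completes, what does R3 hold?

after MOV R3, 8: R3=8
after MOV R5, 6: R5=6
after MOV R6, 6: R6=6
after MOD R3, 11: R3=8%11=8
after SUB R6, 1: R6=6-1=5
CMP R6, 0  (cmp 5,0)
JNZ L0: taken
after MOD R3, 11: R3=8%11=8
after SUB R6, 1: R6=5-1=4
CMP R6, 0  (cmp 4,0)
JNZ L0: taken
after MOD R3, 11: R3=8%11=8
after SUB R6, 1: R6=4-1=3
CMP R6, 0  (cmp 3,0)
JNZ L0: taken
after MOD R3, 11: R3=8%11=8
after SUB R6, 1: R6=3-1=2
CMP R6, 0  (cmp 2,0)
JNZ L0: taken
after MOD R3, 11: R3=8%11=8
after SUB R6, 1: R6=2-1=1
CMP R6, 0  (cmp 1,0)
JNZ L0: taken
after MOD R3, 11: R3=8%11=8
after SUB R6, 1: R6=1-1=0
CMP R6, 0  (cmp 0,0)
JNZ L0: not taken
after SUB R3, R5: R3=8-6=2
halt.

2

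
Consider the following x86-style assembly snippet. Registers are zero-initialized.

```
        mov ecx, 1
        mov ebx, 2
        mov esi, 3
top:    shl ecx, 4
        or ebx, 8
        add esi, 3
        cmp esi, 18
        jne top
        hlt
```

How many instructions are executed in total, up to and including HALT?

mov ecx, 1 → ecx=1
mov ebx, 2 → ebx=2
mov esi, 3 → esi=3
shl ecx, 4 → ecx=1<<4=16
or ebx, 8 → ebx=2|8=10
add esi, 3 → esi=3+3=6
cmp esi, 18  (cmp 6,18)
jne top: taken
shl ecx, 4 → ecx=16<<4=256
or ebx, 8 → ebx=10|8=10
add esi, 3 → esi=6+3=9
cmp esi, 18  (cmp 9,18)
jne top: taken
shl ecx, 4 → ecx=256<<4=4096
or ebx, 8 → ebx=10|8=10
add esi, 3 → esi=9+3=12
cmp esi, 18  (cmp 12,18)
jne top: taken
shl ecx, 4 → ecx=4096<<4=65536
or ebx, 8 → ebx=10|8=10
add esi, 3 → esi=12+3=15
cmp esi, 18  (cmp 15,18)
jne top: taken
shl ecx, 4 → ecx=65536<<4=1048576
or ebx, 8 → ebx=10|8=10
add esi, 3 → esi=15+3=18
cmp esi, 18  (cmp 18,18)
jne top: not taken
halt.
Total executed instructions: 29.

29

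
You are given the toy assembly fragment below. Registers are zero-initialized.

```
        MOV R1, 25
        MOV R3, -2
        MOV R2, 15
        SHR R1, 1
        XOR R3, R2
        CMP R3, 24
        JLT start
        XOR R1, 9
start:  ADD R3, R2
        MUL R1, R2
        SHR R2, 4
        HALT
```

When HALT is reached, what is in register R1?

R1=25
R3=-2
R2=15
R1=25>>1=12
R3=(-2)^15=-15
CMP R3, 24  (cmp -15,24)
JLT start: taken
R3=(-15)+15=0
R1=12*15=180
R2=15>>4=0
halt.

180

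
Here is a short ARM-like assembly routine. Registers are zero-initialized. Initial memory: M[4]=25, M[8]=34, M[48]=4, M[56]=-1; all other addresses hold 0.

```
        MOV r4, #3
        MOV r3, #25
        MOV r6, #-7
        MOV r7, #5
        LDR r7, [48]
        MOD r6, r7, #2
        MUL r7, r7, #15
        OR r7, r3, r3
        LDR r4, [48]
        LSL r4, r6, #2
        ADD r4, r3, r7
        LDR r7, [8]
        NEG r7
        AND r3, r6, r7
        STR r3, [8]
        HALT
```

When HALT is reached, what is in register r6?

0

after MOV r4, #3: r4=3
after MOV r3, #25: r3=25
after MOV r6, #-7: r6=-7
after MOV r7, #5: r7=5
after LDR r7, [48]: r7=M[48]=4
after MOD r6, r7, #2: r6=4%2=0
after MUL r7, r7, #15: r7=4*15=60
after OR r7, r3, r3: r7=25|25=25
after LDR r4, [48]: r4=M[48]=4
after LSL r4, r6, #2: r4=0<<2=0
after ADD r4, r3, r7: r4=25+25=50
after LDR r7, [8]: r7=M[8]=34
after NEG r7: r7=-(34)=-34
after AND r3, r6, r7: r3=0&(-34)=0
STR r3, [8] → M[8]=0
halt.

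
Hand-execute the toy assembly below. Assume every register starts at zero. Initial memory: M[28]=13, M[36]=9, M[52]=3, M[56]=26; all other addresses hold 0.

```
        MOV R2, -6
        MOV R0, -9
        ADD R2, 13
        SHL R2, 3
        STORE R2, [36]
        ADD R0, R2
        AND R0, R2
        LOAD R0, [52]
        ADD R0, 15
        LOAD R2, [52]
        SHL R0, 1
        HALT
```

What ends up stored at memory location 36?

56

MOV R2, -6 → R2=-6
MOV R0, -9 → R0=-9
ADD R2, 13 → R2=(-6)+13=7
SHL R2, 3 → R2=7<<3=56
STORE R2, [36] → M[36]=56
ADD R0, R2 → R0=(-9)+56=47
AND R0, R2 → R0=47&56=40
LOAD R0, [52] → R0=M[52]=3
ADD R0, 15 → R0=3+15=18
LOAD R2, [52] → R2=M[52]=3
SHL R0, 1 → R0=18<<1=36
halt.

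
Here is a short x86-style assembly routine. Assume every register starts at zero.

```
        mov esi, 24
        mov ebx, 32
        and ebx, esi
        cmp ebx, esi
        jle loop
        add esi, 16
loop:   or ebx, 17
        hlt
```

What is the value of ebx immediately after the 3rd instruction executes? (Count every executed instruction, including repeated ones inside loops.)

mov esi, 24 → esi=24
mov ebx, 32 → ebx=32
and ebx, esi → ebx=32&24=0
After step 3: ebx = 0.

0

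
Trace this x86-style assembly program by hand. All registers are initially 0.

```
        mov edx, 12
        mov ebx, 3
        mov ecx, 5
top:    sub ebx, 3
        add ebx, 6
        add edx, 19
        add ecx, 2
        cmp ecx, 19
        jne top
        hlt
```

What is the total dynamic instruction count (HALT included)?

edx=12
ebx=3
ecx=5
ebx=3-3=0
ebx=0+6=6
edx=12+19=31
ecx=5+2=7
cmp ecx, 19  (cmp 7,19)
jne top: taken
ebx=6-3=3
ebx=3+6=9
edx=31+19=50
ecx=7+2=9
cmp ecx, 19  (cmp 9,19)
jne top: taken
ebx=9-3=6
ebx=6+6=12
edx=50+19=69
ecx=9+2=11
cmp ecx, 19  (cmp 11,19)
jne top: taken
ebx=12-3=9
ebx=9+6=15
edx=69+19=88
ecx=11+2=13
cmp ecx, 19  (cmp 13,19)
jne top: taken
ebx=15-3=12
ebx=12+6=18
edx=88+19=107
ecx=13+2=15
cmp ecx, 19  (cmp 15,19)
jne top: taken
ebx=18-3=15
ebx=15+6=21
edx=107+19=126
ecx=15+2=17
cmp ecx, 19  (cmp 17,19)
jne top: taken
ebx=21-3=18
ebx=18+6=24
edx=126+19=145
ecx=17+2=19
cmp ecx, 19  (cmp 19,19)
jne top: not taken
halt.
Total executed instructions: 46.

46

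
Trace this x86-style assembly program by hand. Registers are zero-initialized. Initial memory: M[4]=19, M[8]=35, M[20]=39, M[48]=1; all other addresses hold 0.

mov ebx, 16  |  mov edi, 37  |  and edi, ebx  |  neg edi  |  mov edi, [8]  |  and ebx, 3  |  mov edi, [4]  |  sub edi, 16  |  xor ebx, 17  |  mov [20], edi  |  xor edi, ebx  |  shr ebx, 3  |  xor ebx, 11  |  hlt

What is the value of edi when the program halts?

18

mov ebx, 16 → ebx=16
mov edi, 37 → edi=37
and edi, ebx → edi=37&16=0
neg edi → edi=-(0)=0
mov edi, [8] → edi=M[8]=35
and ebx, 3 → ebx=16&3=0
mov edi, [4] → edi=M[4]=19
sub edi, 16 → edi=19-16=3
xor ebx, 17 → ebx=0^17=17
mov [20], edi → M[20]=3
xor edi, ebx → edi=3^17=18
shr ebx, 3 → ebx=17>>3=2
xor ebx, 11 → ebx=2^11=9
halt.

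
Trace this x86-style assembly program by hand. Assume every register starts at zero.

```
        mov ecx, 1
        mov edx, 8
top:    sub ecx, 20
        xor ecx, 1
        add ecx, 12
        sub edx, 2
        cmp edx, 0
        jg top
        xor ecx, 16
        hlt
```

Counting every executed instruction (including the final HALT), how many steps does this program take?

28

after mov ecx, 1: ecx=1
after mov edx, 8: edx=8
after sub ecx, 20: ecx=1-20=-19
after xor ecx, 1: ecx=(-19)^1=-20
after add ecx, 12: ecx=(-20)+12=-8
after sub edx, 2: edx=8-2=6
cmp edx, 0  (cmp 6,0)
jg top: taken
after sub ecx, 20: ecx=(-8)-20=-28
after xor ecx, 1: ecx=(-28)^1=-27
after add ecx, 12: ecx=(-27)+12=-15
after sub edx, 2: edx=6-2=4
cmp edx, 0  (cmp 4,0)
jg top: taken
after sub ecx, 20: ecx=(-15)-20=-35
after xor ecx, 1: ecx=(-35)^1=-36
after add ecx, 12: ecx=(-36)+12=-24
after sub edx, 2: edx=4-2=2
cmp edx, 0  (cmp 2,0)
jg top: taken
after sub ecx, 20: ecx=(-24)-20=-44
after xor ecx, 1: ecx=(-44)^1=-43
after add ecx, 12: ecx=(-43)+12=-31
after sub edx, 2: edx=2-2=0
cmp edx, 0  (cmp 0,0)
jg top: not taken
after xor ecx, 16: ecx=(-31)^16=-15
halt.
Total executed instructions: 28.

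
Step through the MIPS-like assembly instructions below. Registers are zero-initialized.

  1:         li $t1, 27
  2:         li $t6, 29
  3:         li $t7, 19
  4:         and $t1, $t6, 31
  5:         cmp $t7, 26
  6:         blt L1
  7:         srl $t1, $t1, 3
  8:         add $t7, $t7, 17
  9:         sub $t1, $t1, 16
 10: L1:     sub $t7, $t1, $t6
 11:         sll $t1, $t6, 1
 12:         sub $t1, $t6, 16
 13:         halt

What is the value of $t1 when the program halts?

li $t1, 27 → $t1=27
li $t6, 29 → $t6=29
li $t7, 19 → $t7=19
and $t1, $t6, 31 → $t1=29&31=29
cmp $t7, 26  (cmp 19,26)
blt L1: taken
sub $t7, $t1, $t6 → $t7=29-29=0
sll $t1, $t6, 1 → $t1=29<<1=58
sub $t1, $t6, 16 → $t1=29-16=13
halt.

13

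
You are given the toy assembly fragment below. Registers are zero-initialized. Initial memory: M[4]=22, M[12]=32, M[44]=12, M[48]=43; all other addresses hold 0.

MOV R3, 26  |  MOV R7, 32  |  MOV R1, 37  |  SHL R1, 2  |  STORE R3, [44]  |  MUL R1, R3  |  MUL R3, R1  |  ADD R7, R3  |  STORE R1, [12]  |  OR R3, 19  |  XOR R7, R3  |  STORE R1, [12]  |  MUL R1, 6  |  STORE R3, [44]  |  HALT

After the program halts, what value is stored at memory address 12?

3848

R3=26
R7=32
R1=37
R1=37<<2=148
STORE R3, [44] → M[44]=26
R1=148*26=3848
R3=26*3848=100048
R7=32+100048=100080
STORE R1, [12] → M[12]=3848
R3=100048|19=100051
R7=100080^100051=35
STORE R1, [12] → M[12]=3848
R1=3848*6=23088
STORE R3, [44] → M[44]=100051
halt.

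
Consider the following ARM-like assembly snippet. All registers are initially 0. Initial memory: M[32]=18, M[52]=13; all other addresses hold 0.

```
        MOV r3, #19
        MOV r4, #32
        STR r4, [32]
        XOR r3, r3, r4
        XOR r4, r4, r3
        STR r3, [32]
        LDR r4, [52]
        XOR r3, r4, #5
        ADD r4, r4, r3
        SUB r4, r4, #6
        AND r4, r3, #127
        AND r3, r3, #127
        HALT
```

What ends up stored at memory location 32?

51

after MOV r3, #19: r3=19
after MOV r4, #32: r4=32
STR r4, [32] → M[32]=32
after XOR r3, r3, r4: r3=19^32=51
after XOR r4, r4, r3: r4=32^51=19
STR r3, [32] → M[32]=51
after LDR r4, [52]: r4=M[52]=13
after XOR r3, r4, #5: r3=13^5=8
after ADD r4, r4, r3: r4=13+8=21
after SUB r4, r4, #6: r4=21-6=15
after AND r4, r3, #127: r4=8&127=8
after AND r3, r3, #127: r3=8&127=8
halt.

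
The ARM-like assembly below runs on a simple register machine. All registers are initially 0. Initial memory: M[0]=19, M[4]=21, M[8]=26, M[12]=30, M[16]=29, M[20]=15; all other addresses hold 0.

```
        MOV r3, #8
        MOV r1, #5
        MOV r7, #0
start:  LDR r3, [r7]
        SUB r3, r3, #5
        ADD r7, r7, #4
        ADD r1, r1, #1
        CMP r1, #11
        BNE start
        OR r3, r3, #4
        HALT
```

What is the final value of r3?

MOV r3, #8 → r3=8
MOV r1, #5 → r1=5
MOV r7, #0 → r7=0
LDR r3, [r7] → r3=M[0]=19
SUB r3, r3, #5 → r3=19-5=14
ADD r7, r7, #4 → r7=0+4=4
ADD r1, r1, #1 → r1=5+1=6
CMP r1, #11  (cmp 6,11)
BNE start: taken
LDR r3, [r7] → r3=M[4]=21
SUB r3, r3, #5 → r3=21-5=16
ADD r7, r7, #4 → r7=4+4=8
ADD r1, r1, #1 → r1=6+1=7
CMP r1, #11  (cmp 7,11)
BNE start: taken
LDR r3, [r7] → r3=M[8]=26
SUB r3, r3, #5 → r3=26-5=21
ADD r7, r7, #4 → r7=8+4=12
ADD r1, r1, #1 → r1=7+1=8
CMP r1, #11  (cmp 8,11)
BNE start: taken
LDR r3, [r7] → r3=M[12]=30
SUB r3, r3, #5 → r3=30-5=25
ADD r7, r7, #4 → r7=12+4=16
ADD r1, r1, #1 → r1=8+1=9
CMP r1, #11  (cmp 9,11)
BNE start: taken
LDR r3, [r7] → r3=M[16]=29
SUB r3, r3, #5 → r3=29-5=24
ADD r7, r7, #4 → r7=16+4=20
ADD r1, r1, #1 → r1=9+1=10
CMP r1, #11  (cmp 10,11)
BNE start: taken
LDR r3, [r7] → r3=M[20]=15
SUB r3, r3, #5 → r3=15-5=10
ADD r7, r7, #4 → r7=20+4=24
ADD r1, r1, #1 → r1=10+1=11
CMP r1, #11  (cmp 11,11)
BNE start: not taken
OR r3, r3, #4 → r3=10|4=14
halt.

14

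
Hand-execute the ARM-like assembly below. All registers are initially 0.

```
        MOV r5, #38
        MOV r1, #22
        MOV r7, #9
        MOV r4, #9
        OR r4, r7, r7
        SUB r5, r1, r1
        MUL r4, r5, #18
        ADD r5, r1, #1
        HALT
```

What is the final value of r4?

0

r5=38
r1=22
r7=9
r4=9
r4=9|9=9
r5=22-22=0
r4=0*18=0
r5=22+1=23
halt.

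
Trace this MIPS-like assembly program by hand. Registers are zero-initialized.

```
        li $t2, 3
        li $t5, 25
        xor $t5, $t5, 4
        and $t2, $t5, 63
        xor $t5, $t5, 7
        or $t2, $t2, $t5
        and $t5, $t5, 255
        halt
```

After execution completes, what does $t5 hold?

$t2=3
$t5=25
$t5=25^4=29
$t2=29&63=29
$t5=29^7=26
$t2=29|26=31
$t5=26&255=26
halt.

26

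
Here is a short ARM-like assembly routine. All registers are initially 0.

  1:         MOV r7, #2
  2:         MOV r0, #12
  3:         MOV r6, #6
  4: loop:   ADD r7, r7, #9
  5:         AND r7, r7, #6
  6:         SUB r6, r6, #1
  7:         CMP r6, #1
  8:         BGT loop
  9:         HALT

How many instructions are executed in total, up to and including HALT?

29

r7=2
r0=12
r6=6
r7=2+9=11
r7=11&6=2
r6=6-1=5
CMP r6, #1  (cmp 5,1)
BGT loop: taken
r7=2+9=11
r7=11&6=2
r6=5-1=4
CMP r6, #1  (cmp 4,1)
BGT loop: taken
r7=2+9=11
r7=11&6=2
r6=4-1=3
CMP r6, #1  (cmp 3,1)
BGT loop: taken
r7=2+9=11
r7=11&6=2
r6=3-1=2
CMP r6, #1  (cmp 2,1)
BGT loop: taken
r7=2+9=11
r7=11&6=2
r6=2-1=1
CMP r6, #1  (cmp 1,1)
BGT loop: not taken
halt.
Total executed instructions: 29.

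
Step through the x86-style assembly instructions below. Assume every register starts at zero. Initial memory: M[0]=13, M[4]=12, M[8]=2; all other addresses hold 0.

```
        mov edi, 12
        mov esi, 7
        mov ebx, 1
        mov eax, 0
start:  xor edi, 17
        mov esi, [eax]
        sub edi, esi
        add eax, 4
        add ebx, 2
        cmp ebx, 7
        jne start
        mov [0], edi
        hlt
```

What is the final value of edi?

-30

edi=12
esi=7
ebx=1
eax=0
edi=12^17=29
esi=M[0]=13
edi=29-13=16
eax=0+4=4
ebx=1+2=3
cmp ebx, 7  (cmp 3,7)
jne start: taken
edi=16^17=1
esi=M[4]=12
edi=1-12=-11
eax=4+4=8
ebx=3+2=5
cmp ebx, 7  (cmp 5,7)
jne start: taken
edi=(-11)^17=-28
esi=M[8]=2
edi=(-28)-2=-30
eax=8+4=12
ebx=5+2=7
cmp ebx, 7  (cmp 7,7)
jne start: not taken
mov [0], edi → M[0]=-30
halt.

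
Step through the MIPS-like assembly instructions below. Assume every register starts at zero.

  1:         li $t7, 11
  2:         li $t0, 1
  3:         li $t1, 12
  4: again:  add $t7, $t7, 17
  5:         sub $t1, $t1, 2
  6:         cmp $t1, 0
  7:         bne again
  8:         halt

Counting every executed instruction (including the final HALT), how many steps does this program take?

28

li $t7, 11 → $t7=11
li $t0, 1 → $t0=1
li $t1, 12 → $t1=12
add $t7, $t7, 17 → $t7=11+17=28
sub $t1, $t1, 2 → $t1=12-2=10
cmp $t1, 0  (cmp 10,0)
bne again: taken
add $t7, $t7, 17 → $t7=28+17=45
sub $t1, $t1, 2 → $t1=10-2=8
cmp $t1, 0  (cmp 8,0)
bne again: taken
add $t7, $t7, 17 → $t7=45+17=62
sub $t1, $t1, 2 → $t1=8-2=6
cmp $t1, 0  (cmp 6,0)
bne again: taken
add $t7, $t7, 17 → $t7=62+17=79
sub $t1, $t1, 2 → $t1=6-2=4
cmp $t1, 0  (cmp 4,0)
bne again: taken
add $t7, $t7, 17 → $t7=79+17=96
sub $t1, $t1, 2 → $t1=4-2=2
cmp $t1, 0  (cmp 2,0)
bne again: taken
add $t7, $t7, 17 → $t7=96+17=113
sub $t1, $t1, 2 → $t1=2-2=0
cmp $t1, 0  (cmp 0,0)
bne again: not taken
halt.
Total executed instructions: 28.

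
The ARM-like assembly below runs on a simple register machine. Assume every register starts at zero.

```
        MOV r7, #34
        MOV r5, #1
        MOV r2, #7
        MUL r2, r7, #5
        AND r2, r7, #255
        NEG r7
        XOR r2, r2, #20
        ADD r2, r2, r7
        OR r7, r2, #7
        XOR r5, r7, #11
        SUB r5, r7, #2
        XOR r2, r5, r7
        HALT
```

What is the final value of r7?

23

after MOV r7, #34: r7=34
after MOV r5, #1: r5=1
after MOV r2, #7: r2=7
after MUL r2, r7, #5: r2=34*5=170
after AND r2, r7, #255: r2=34&255=34
after NEG r7: r7=-(34)=-34
after XOR r2, r2, #20: r2=34^20=54
after ADD r2, r2, r7: r2=54+(-34)=20
after OR r7, r2, #7: r7=20|7=23
after XOR r5, r7, #11: r5=23^11=28
after SUB r5, r7, #2: r5=23-2=21
after XOR r2, r5, r7: r2=21^23=2
halt.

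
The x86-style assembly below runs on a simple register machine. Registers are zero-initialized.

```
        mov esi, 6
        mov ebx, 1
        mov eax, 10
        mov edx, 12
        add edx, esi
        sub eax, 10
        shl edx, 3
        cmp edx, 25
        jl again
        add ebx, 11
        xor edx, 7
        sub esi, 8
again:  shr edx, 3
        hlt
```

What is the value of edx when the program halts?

18

esi=6
ebx=1
eax=10
edx=12
edx=12+6=18
eax=10-10=0
edx=18<<3=144
cmp edx, 25  (cmp 144,25)
jl again: not taken
ebx=1+11=12
edx=144^7=151
esi=6-8=-2
edx=151>>3=18
halt.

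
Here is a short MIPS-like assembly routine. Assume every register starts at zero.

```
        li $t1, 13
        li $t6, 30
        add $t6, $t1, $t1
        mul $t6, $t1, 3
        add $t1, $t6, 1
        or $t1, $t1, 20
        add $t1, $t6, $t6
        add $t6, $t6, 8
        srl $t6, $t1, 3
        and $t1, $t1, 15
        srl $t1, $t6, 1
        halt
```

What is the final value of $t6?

9

li $t1, 13 → $t1=13
li $t6, 30 → $t6=30
add $t6, $t1, $t1 → $t6=13+13=26
mul $t6, $t1, 3 → $t6=13*3=39
add $t1, $t6, 1 → $t1=39+1=40
or $t1, $t1, 20 → $t1=40|20=60
add $t1, $t6, $t6 → $t1=39+39=78
add $t6, $t6, 8 → $t6=39+8=47
srl $t6, $t1, 3 → $t6=78>>3=9
and $t1, $t1, 15 → $t1=78&15=14
srl $t1, $t6, 1 → $t1=9>>1=4
halt.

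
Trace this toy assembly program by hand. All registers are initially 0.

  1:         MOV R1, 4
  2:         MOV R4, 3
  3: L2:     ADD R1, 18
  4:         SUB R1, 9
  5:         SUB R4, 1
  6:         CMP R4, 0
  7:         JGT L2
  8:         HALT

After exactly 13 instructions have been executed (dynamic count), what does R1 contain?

MOV R1, 4 → R1=4
MOV R4, 3 → R4=3
ADD R1, 18 → R1=4+18=22
SUB R1, 9 → R1=22-9=13
SUB R4, 1 → R4=3-1=2
CMP R4, 0  (cmp 2,0)
JGT L2: taken
ADD R1, 18 → R1=13+18=31
SUB R1, 9 → R1=31-9=22
SUB R4, 1 → R4=2-1=1
CMP R4, 0  (cmp 1,0)
JGT L2: taken
ADD R1, 18 → R1=22+18=40
After step 13: R1 = 40.

40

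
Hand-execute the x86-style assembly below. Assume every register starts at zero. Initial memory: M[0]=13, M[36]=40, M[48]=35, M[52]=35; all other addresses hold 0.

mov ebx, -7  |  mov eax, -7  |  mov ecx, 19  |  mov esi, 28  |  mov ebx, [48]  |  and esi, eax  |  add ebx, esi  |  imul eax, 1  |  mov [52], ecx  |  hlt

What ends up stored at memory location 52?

after mov ebx, -7: ebx=-7
after mov eax, -7: eax=-7
after mov ecx, 19: ecx=19
after mov esi, 28: esi=28
after mov ebx, [48]: ebx=M[48]=35
after and esi, eax: esi=28&(-7)=24
after add ebx, esi: ebx=35+24=59
after imul eax, 1: eax=(-7)*1=-7
mov [52], ecx → M[52]=19
halt.

19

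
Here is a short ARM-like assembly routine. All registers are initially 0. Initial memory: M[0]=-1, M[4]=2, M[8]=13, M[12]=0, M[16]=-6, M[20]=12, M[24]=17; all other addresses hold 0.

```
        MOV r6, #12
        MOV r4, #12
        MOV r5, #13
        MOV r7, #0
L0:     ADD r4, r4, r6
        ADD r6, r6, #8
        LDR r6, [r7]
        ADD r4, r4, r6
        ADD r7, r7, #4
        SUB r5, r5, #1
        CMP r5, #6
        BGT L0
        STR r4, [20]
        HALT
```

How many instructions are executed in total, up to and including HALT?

after MOV r6, #12: r6=12
after MOV r4, #12: r4=12
after MOV r5, #13: r5=13
after MOV r7, #0: r7=0
after ADD r4, r4, r6: r4=12+12=24
after ADD r6, r6, #8: r6=12+8=20
after LDR r6, [r7]: r6=M[0]=-1
after ADD r4, r4, r6: r4=24+(-1)=23
after ADD r7, r7, #4: r7=0+4=4
after SUB r5, r5, #1: r5=13-1=12
CMP r5, #6  (cmp 12,6)
BGT L0: taken
after ADD r4, r4, r6: r4=23+(-1)=22
after ADD r6, r6, #8: r6=(-1)+8=7
after LDR r6, [r7]: r6=M[4]=2
after ADD r4, r4, r6: r4=22+2=24
after ADD r7, r7, #4: r7=4+4=8
after SUB r5, r5, #1: r5=12-1=11
CMP r5, #6  (cmp 11,6)
BGT L0: taken
after ADD r4, r4, r6: r4=24+2=26
after ADD r6, r6, #8: r6=2+8=10
after LDR r6, [r7]: r6=M[8]=13
after ADD r4, r4, r6: r4=26+13=39
after ADD r7, r7, #4: r7=8+4=12
after SUB r5, r5, #1: r5=11-1=10
CMP r5, #6  (cmp 10,6)
BGT L0: taken
after ADD r4, r4, r6: r4=39+13=52
after ADD r6, r6, #8: r6=13+8=21
after LDR r6, [r7]: r6=M[12]=0
after ADD r4, r4, r6: r4=52+0=52
after ADD r7, r7, #4: r7=12+4=16
after SUB r5, r5, #1: r5=10-1=9
CMP r5, #6  (cmp 9,6)
BGT L0: taken
after ADD r4, r4, r6: r4=52+0=52
after ADD r6, r6, #8: r6=0+8=8
after LDR r6, [r7]: r6=M[16]=-6
after ADD r4, r4, r6: r4=52+(-6)=46
after ADD r7, r7, #4: r7=16+4=20
after SUB r5, r5, #1: r5=9-1=8
CMP r5, #6  (cmp 8,6)
BGT L0: taken
after ADD r4, r4, r6: r4=46+(-6)=40
after ADD r6, r6, #8: r6=(-6)+8=2
after LDR r6, [r7]: r6=M[20]=12
after ADD r4, r4, r6: r4=40+12=52
after ADD r7, r7, #4: r7=20+4=24
after SUB r5, r5, #1: r5=8-1=7
CMP r5, #6  (cmp 7,6)
BGT L0: taken
after ADD r4, r4, r6: r4=52+12=64
after ADD r6, r6, #8: r6=12+8=20
after LDR r6, [r7]: r6=M[24]=17
after ADD r4, r4, r6: r4=64+17=81
after ADD r7, r7, #4: r7=24+4=28
after SUB r5, r5, #1: r5=7-1=6
CMP r5, #6  (cmp 6,6)
BGT L0: not taken
STR r4, [20] → M[20]=81
halt.
Total executed instructions: 62.

62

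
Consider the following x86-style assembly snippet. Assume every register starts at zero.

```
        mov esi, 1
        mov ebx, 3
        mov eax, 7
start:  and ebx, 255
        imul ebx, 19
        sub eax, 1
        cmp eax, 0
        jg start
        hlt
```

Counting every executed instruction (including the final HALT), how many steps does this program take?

after mov esi, 1: esi=1
after mov ebx, 3: ebx=3
after mov eax, 7: eax=7
after and ebx, 255: ebx=3&255=3
after imul ebx, 19: ebx=3*19=57
after sub eax, 1: eax=7-1=6
cmp eax, 0  (cmp 6,0)
jg start: taken
after and ebx, 255: ebx=57&255=57
after imul ebx, 19: ebx=57*19=1083
after sub eax, 1: eax=6-1=5
cmp eax, 0  (cmp 5,0)
jg start: taken
after and ebx, 255: ebx=1083&255=59
after imul ebx, 19: ebx=59*19=1121
after sub eax, 1: eax=5-1=4
cmp eax, 0  (cmp 4,0)
jg start: taken
after and ebx, 255: ebx=1121&255=97
after imul ebx, 19: ebx=97*19=1843
after sub eax, 1: eax=4-1=3
cmp eax, 0  (cmp 3,0)
jg start: taken
after and ebx, 255: ebx=1843&255=51
after imul ebx, 19: ebx=51*19=969
after sub eax, 1: eax=3-1=2
cmp eax, 0  (cmp 2,0)
jg start: taken
after and ebx, 255: ebx=969&255=201
after imul ebx, 19: ebx=201*19=3819
after sub eax, 1: eax=2-1=1
cmp eax, 0  (cmp 1,0)
jg start: taken
after and ebx, 255: ebx=3819&255=235
after imul ebx, 19: ebx=235*19=4465
after sub eax, 1: eax=1-1=0
cmp eax, 0  (cmp 0,0)
jg start: not taken
halt.
Total executed instructions: 39.

39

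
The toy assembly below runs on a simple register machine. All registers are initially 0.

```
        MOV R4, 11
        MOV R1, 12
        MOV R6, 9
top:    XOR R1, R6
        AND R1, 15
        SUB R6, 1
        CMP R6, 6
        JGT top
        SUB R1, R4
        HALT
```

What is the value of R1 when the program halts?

after MOV R4, 11: R4=11
after MOV R1, 12: R1=12
after MOV R6, 9: R6=9
after XOR R1, R6: R1=12^9=5
after AND R1, 15: R1=5&15=5
after SUB R6, 1: R6=9-1=8
CMP R6, 6  (cmp 8,6)
JGT top: taken
after XOR R1, R6: R1=5^8=13
after AND R1, 15: R1=13&15=13
after SUB R6, 1: R6=8-1=7
CMP R6, 6  (cmp 7,6)
JGT top: taken
after XOR R1, R6: R1=13^7=10
after AND R1, 15: R1=10&15=10
after SUB R6, 1: R6=7-1=6
CMP R6, 6  (cmp 6,6)
JGT top: not taken
after SUB R1, R4: R1=10-11=-1
halt.

-1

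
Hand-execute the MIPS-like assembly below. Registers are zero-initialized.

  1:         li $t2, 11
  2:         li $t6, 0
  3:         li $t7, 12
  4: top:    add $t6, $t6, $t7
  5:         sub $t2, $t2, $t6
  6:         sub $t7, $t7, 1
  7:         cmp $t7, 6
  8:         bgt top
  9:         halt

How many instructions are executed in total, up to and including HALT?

after li $t2, 11: $t2=11
after li $t6, 0: $t6=0
after li $t7, 12: $t7=12
after add $t6, $t6, $t7: $t6=0+12=12
after sub $t2, $t2, $t6: $t2=11-12=-1
after sub $t7, $t7, 1: $t7=12-1=11
cmp $t7, 6  (cmp 11,6)
bgt top: taken
after add $t6, $t6, $t7: $t6=12+11=23
after sub $t2, $t2, $t6: $t2=(-1)-23=-24
after sub $t7, $t7, 1: $t7=11-1=10
cmp $t7, 6  (cmp 10,6)
bgt top: taken
after add $t6, $t6, $t7: $t6=23+10=33
after sub $t2, $t2, $t6: $t2=(-24)-33=-57
after sub $t7, $t7, 1: $t7=10-1=9
cmp $t7, 6  (cmp 9,6)
bgt top: taken
after add $t6, $t6, $t7: $t6=33+9=42
after sub $t2, $t2, $t6: $t2=(-57)-42=-99
after sub $t7, $t7, 1: $t7=9-1=8
cmp $t7, 6  (cmp 8,6)
bgt top: taken
after add $t6, $t6, $t7: $t6=42+8=50
after sub $t2, $t2, $t6: $t2=(-99)-50=-149
after sub $t7, $t7, 1: $t7=8-1=7
cmp $t7, 6  (cmp 7,6)
bgt top: taken
after add $t6, $t6, $t7: $t6=50+7=57
after sub $t2, $t2, $t6: $t2=(-149)-57=-206
after sub $t7, $t7, 1: $t7=7-1=6
cmp $t7, 6  (cmp 6,6)
bgt top: not taken
halt.
Total executed instructions: 34.

34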